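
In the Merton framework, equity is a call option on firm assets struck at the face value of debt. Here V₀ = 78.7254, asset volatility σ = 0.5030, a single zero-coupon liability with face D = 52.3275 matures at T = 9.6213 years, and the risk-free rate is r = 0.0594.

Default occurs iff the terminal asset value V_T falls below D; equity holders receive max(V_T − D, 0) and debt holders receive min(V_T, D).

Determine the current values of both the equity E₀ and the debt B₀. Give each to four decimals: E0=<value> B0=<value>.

d₁ = [ln(V₀/D) + (r + σ²/2)T] / (σ√T)
   = [ln(78.7254/52.3275) + (0.0594 + 0.5·0.5030²)·9.6213] / (0.5030·√9.6213)
   = [0.408444 + 1.788643] / 1.560216 = 1.408194
d₂ = d₁ − σ√T = 1.408194 − 1.560216 = -0.152023
N(d₁) = 0.920463,  N(d₂) = 0.439584,  e^(−rT) = 0.564675
E₀ = V₀·N(d₁) − D·e^(−rT)·N(d₂)
   = 78.7254·0.920463 − 52.3275·0.564675·0.439584 = 59.474977
B₀ = V₀ − E₀ = 78.7254 − 59.474977 = 19.250423

E0=59.4750 B0=19.2504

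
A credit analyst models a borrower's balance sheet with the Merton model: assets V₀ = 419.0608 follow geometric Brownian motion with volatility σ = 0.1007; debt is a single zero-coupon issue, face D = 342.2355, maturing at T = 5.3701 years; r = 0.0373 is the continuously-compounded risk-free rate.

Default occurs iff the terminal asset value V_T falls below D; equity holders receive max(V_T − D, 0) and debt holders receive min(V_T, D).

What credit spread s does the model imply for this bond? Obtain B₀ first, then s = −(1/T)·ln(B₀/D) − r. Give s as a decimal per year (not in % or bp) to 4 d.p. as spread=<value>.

spread=0.0009

d₁ = [ln(V₀/D) + (r + σ²/2)T] / (σ√T)
   = [ln(419.0608/342.2355) + (0.0373 + 0.5·0.1007²)·5.3701] / (0.1007·√5.3701)
   = [0.202517 + 0.227532] / 0.233357 = 1.842883
d₂ = d₁ − σ√T = 1.842883 − 0.233357 = 1.609526
N(d₁) = 0.967327,  N(d₂) = 0.946249,  e^(−rT) = 0.818481
E₀ = V₀·N(d₁) − D·e^(−rT)·N(d₂)
   = 419.0608·0.967327 − 342.2355·0.818481·0.946249 = 140.311732
B₀ = V₀ − E₀ = 419.0608 − 140.311732 = 278.749068
spread = −(1/T)·ln(B₀/D) − r = −(1/5.3701)·ln(278.749068/342.2355) − 0.0373 = 0.00090918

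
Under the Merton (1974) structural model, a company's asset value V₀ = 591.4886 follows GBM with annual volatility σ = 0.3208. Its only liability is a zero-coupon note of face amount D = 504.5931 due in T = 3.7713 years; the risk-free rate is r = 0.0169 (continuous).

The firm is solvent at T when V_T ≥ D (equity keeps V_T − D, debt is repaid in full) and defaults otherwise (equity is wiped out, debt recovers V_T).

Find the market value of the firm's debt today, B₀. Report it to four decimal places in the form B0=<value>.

B0=394.3114

d₁ = [ln(V₀/D) + (r + σ²/2)T] / (σ√T)
   = [ln(591.4886/504.5931) + (0.0169 + 0.5·0.3208²)·3.7713] / (0.3208·√3.7713)
   = [0.158890 + 0.257792] / 0.622988 = 0.668844
d₂ = d₁ − σ√T = 0.668844 − 0.622988 = 0.045856
N(d₁) = 0.748203,  N(d₂) = 0.518288,  e^(−rT) = 0.938254
E₀ = V₀·N(d₁) − D·e^(−rT)·N(d₂)
   = 591.4886·0.748203 − 504.5931·0.938254·0.518288 = 197.177195
B₀ = V₀ − E₀ = 591.4886 − 197.177195 = 394.311405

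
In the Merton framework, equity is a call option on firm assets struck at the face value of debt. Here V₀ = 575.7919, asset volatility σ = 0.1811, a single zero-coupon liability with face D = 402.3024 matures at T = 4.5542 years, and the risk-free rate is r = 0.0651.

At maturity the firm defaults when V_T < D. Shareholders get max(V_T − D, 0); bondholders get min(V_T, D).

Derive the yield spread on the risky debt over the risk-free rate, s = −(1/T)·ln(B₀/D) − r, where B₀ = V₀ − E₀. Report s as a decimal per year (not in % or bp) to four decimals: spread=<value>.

d₁ = [ln(V₀/D) + (r + σ²/2)T] / (σ√T)
   = [ln(575.7919/402.3024) + (0.0651 + 0.5·0.1811²)·4.5542] / (0.1811·√4.5542)
   = [0.358542 + 0.371161] / 0.386478 = 1.888086
d₂ = d₁ − σ√T = 1.888086 − 0.386478 = 1.501608
N(d₁) = 0.970493,  N(d₂) = 0.933401,  e^(−rT) = 0.743432
E₀ = V₀·N(d₁) − D·e^(−rT)·N(d₂)
   = 575.7919·0.970493 − 402.3024·0.743432·0.933401 = 279.636311
B₀ = V₀ − E₀ = 575.7919 − 279.636311 = 296.155589
spread = −(1/T)·ln(B₀/D) − r = −(1/4.5542)·ln(296.155589/402.3024) − 0.0651 = 0.00216079

spread=0.0022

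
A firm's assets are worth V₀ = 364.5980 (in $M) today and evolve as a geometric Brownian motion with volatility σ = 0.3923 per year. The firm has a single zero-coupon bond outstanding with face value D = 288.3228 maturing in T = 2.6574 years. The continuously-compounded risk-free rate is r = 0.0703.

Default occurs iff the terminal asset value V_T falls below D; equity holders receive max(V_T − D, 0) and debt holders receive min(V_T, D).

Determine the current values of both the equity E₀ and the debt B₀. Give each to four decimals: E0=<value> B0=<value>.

E0=153.5008 B0=211.0972

d₁ = [ln(V₀/D) + (r + σ²/2)T] / (σ√T)
   = [ln(364.5980/288.3228) + (0.0703 + 0.5·0.3923²)·2.6574] / (0.3923·√2.6574)
   = [0.234715 + 0.391301] / 0.639509 = 0.978901
d₂ = d₁ − σ√T = 0.978901 − 0.639509 = 0.339391
N(d₁) = 0.836185,  N(d₂) = 0.632843,  e^(−rT) = 0.829597
E₀ = V₀·N(d₁) − D·e^(−rT)·N(d₂)
   = 364.5980·0.836185 − 288.3228·0.829597·0.632843 = 153.500833
B₀ = V₀ − E₀ = 364.5980 − 153.500833 = 211.097167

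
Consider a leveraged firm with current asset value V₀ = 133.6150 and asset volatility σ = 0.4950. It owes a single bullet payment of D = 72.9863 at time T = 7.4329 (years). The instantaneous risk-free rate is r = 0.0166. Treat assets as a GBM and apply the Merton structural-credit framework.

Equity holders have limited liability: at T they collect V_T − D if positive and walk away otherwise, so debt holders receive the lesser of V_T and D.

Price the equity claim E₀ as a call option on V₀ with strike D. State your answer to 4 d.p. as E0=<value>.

d₁ = [ln(V₀/D) + (r + σ²/2)T] / (σ√T)
   = [ln(133.6150/72.9863) + (0.0166 + 0.5·0.4950²)·7.4329] / (0.4950·√7.4329)
   = [0.604691 + 1.034009] / 1.349536 = 1.214270
d₂ = d₁ − σ√T = 1.214270 − 1.349536 = -0.135266
N(d₁) = 0.887678,  N(d₂) = 0.446201,  e^(−rT) = 0.883922
E₀ = V₀·N(d₁) − D·e^(−rT)·N(d₂)
   = 133.6150·0.887678 − 72.9863·0.883922·0.446201 = 89.820749

E0=89.8207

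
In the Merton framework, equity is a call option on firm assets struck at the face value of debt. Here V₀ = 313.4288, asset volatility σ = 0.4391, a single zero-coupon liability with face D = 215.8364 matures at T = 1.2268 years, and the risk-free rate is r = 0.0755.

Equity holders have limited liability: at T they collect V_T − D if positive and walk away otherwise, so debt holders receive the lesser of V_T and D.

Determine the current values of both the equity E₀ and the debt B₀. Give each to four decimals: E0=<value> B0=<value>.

d₁ = [ln(V₀/D) + (r + σ²/2)T] / (σ√T)
   = [ln(313.4288/215.8364) + (0.0755 + 0.5·0.4391²)·1.2268] / (0.4391·√1.2268)
   = [0.373052 + 0.210892] / 0.486352 = 1.200662
d₂ = d₁ − σ√T = 1.200662 − 0.486352 = 0.714310
N(d₁) = 0.885059,  N(d₂) = 0.762482,  e^(−rT) = 0.911537
E₀ = V₀·N(d₁) − D·e^(−rT)·N(d₂)
   = 313.4288·0.885059 − 215.8364·0.911537·0.762482 = 127.390006
B₀ = V₀ − E₀ = 313.4288 − 127.390006 = 186.038794

E0=127.3900 B0=186.0388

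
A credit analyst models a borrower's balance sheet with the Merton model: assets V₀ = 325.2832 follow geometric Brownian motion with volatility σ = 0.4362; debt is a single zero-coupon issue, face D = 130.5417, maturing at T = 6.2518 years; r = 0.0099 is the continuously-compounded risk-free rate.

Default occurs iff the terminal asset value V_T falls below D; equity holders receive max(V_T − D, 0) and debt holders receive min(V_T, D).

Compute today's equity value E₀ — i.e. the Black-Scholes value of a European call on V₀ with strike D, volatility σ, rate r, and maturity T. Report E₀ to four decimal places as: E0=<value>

d₁ = [ln(V₀/D) + (r + σ²/2)T] / (σ√T)
   = [ln(325.2832/130.5417) + (0.0099 + 0.5·0.4362²)·6.2518] / (0.4362·√6.2518)
   = [0.913003 + 0.656659] / 1.090657 = 1.439190
d₂ = d₁ − σ√T = 1.439190 − 1.090657 = 0.348533
N(d₁) = 0.924952,  N(d₂) = 0.636280,  e^(−rT) = 0.939984
E₀ = V₀·N(d₁) − D·e^(−rT)·N(d₂)
   = 325.2832·0.924952 − 130.5417·0.939984·0.636280 = 222.795181

E0=222.7952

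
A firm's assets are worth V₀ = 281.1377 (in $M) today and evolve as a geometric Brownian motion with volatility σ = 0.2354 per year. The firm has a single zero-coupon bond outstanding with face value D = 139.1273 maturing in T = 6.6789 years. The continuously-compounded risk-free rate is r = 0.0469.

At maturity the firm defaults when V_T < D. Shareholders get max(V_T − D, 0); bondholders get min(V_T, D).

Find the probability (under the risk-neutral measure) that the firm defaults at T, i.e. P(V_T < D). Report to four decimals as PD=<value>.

d₁ = [ln(V₀/D) + (r + σ²/2)T] / (σ√T)
   = [ln(281.1377/139.1273) + (0.0469 + 0.5·0.2354²)·6.6789] / (0.2354·√6.6789)
   = [0.703455 + 0.498290] / 0.608358 = 1.975393
d₂ = d₁ − σ√T = 1.975393 − 0.608358 = 1.367035
risk-neutral PD = N(−d₂) = N(-1.367035) = 0.085807

PD=0.0858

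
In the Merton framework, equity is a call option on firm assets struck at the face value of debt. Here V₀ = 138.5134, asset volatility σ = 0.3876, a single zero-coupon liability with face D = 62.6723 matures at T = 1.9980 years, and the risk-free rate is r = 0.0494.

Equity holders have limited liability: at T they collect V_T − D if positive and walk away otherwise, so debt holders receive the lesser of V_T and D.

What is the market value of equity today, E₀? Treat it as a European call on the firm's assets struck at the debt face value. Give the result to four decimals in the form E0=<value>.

d₁ = [ln(V₀/D) + (r + σ²/2)T] / (σ√T)
   = [ln(138.5134/62.6723) + (0.0494 + 0.5·0.3876²)·1.9980] / (0.3876·√1.9980)
   = [0.793048 + 0.248785] / 0.547875 = 1.901587
d₂ = d₁ − σ√T = 1.901587 − 0.547875 = 1.353712
N(d₁) = 0.971387,  N(d₂) = 0.912086,  e^(−rT) = 0.906013
E₀ = V₀·N(d₁) − D·e^(−rT)·N(d₂)
   = 138.5134·0.971387 − 62.6723·0.906013·0.912086 = 82.760167

E0=82.7602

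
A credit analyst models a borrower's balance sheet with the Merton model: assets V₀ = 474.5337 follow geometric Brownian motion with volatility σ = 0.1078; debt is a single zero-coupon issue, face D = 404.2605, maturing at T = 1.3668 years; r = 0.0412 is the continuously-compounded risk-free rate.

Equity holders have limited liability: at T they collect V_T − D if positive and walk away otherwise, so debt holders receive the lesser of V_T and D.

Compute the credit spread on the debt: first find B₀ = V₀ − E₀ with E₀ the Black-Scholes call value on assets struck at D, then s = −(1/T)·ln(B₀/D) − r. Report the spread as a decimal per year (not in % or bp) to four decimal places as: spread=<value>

spread=0.0018

d₁ = [ln(V₀/D) + (r + σ²/2)T] / (σ√T)
   = [ln(474.5337/404.2605) + (0.0412 + 0.5·0.1078²)·1.3668] / (0.1078·√1.3668)
   = [0.160273 + 0.064254] / 0.126029 = 1.781547
d₂ = d₁ − σ√T = 1.781547 − 0.126029 = 1.655518
N(d₁) = 0.962588,  N(d₂) = 0.951090,  e^(−rT) = 0.945244
E₀ = V₀·N(d₁) − D·e^(−rT)·N(d₂)
   = 474.5337·0.962588 − 404.2605·0.945244·0.951090 = 93.345461
B₀ = V₀ − E₀ = 474.5337 − 93.345461 = 381.188239
spread = −(1/T)·ln(B₀/D) − r = −(1/1.3668)·ln(381.188239/404.2605) − 0.0412 = 0.00179543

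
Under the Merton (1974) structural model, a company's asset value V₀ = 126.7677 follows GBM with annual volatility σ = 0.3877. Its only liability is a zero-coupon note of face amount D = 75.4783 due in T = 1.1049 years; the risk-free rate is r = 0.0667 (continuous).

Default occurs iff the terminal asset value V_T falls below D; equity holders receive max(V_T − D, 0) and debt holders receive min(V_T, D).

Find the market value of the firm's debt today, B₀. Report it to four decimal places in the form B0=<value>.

B0=68.8825

d₁ = [ln(V₀/D) + (r + σ²/2)T] / (σ√T)
   = [ln(126.7677/75.4783) + (0.0667 + 0.5·0.3877²)·1.1049] / (0.3877·√1.1049)
   = [0.518511 + 0.156736] / 0.407528 = 1.656936
d₂ = d₁ − σ√T = 1.656936 − 0.407528 = 1.249408
N(d₁) = 0.951234,  N(d₂) = 0.894242,  e^(−rT) = 0.928953
E₀ = V₀·N(d₁) − D·e^(−rT)·N(d₂)
   = 126.7677·0.951234 − 75.4783·0.928953·0.894242 = 57.885208
B₀ = V₀ − E₀ = 126.7677 − 57.885208 = 68.882492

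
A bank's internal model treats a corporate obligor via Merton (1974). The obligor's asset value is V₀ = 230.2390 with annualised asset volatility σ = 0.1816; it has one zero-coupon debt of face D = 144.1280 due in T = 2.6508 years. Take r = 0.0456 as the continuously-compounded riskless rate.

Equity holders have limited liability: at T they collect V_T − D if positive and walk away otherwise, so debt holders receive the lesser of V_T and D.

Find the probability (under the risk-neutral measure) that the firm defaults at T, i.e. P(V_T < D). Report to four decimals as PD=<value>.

d₁ = [ln(V₀/D) + (r + σ²/2)T] / (σ√T)
   = [ln(230.2390/144.1280) + (0.0456 + 0.5·0.1816²)·2.6508] / (0.1816·√2.6508)
   = [0.468416 + 0.164586] / 0.295668 = 2.140923
d₂ = d₁ − σ√T = 2.140923 − 0.295668 = 1.845255
risk-neutral PD = N(−d₂) = N(-1.845255) = 0.032500

PD=0.0325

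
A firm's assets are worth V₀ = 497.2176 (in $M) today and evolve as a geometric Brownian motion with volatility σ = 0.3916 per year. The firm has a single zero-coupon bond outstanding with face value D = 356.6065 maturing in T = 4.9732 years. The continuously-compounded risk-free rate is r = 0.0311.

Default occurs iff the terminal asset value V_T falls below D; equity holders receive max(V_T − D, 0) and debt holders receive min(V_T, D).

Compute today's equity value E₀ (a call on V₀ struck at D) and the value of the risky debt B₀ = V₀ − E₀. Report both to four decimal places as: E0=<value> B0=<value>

E0=250.1790 B0=247.0386

d₁ = [ln(V₀/D) + (r + σ²/2)T] / (σ√T)
   = [ln(497.2176/356.6065) + (0.0311 + 0.5·0.3916²)·4.9732] / (0.3916·√4.9732)
   = [0.332395 + 0.535988] / 0.873294 = 0.994376
d₂ = d₁ − σ√T = 0.994376 − 0.873294 = 0.121082
N(d₁) = 0.839980,  N(d₂) = 0.548187,  e^(−rT) = 0.856701
E₀ = V₀·N(d₁) − D·e^(−rT)·N(d₂)
   = 497.2176·0.839980 − 356.6065·0.856701·0.548187 = 250.179018
B₀ = V₀ − E₀ = 497.2176 − 250.179018 = 247.038582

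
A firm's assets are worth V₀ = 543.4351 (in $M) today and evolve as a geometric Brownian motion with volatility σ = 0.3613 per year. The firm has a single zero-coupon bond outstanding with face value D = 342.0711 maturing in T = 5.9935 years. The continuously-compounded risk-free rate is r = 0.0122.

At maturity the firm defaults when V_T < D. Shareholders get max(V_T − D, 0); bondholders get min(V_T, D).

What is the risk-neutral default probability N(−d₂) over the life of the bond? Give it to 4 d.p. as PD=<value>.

PD=0.4350

d₁ = [ln(V₀/D) + (r + σ²/2)T] / (σ√T)
   = [ln(543.4351/342.0711) + (0.0122 + 0.5·0.3613²)·5.9935] / (0.3613·√5.9935)
   = [0.462892 + 0.464310] / 0.884521 = 1.048252
d₂ = d₁ − σ√T = 1.048252 − 0.884521 = 0.163731
risk-neutral PD = N(−d₂) = N(-0.163731) = 0.434971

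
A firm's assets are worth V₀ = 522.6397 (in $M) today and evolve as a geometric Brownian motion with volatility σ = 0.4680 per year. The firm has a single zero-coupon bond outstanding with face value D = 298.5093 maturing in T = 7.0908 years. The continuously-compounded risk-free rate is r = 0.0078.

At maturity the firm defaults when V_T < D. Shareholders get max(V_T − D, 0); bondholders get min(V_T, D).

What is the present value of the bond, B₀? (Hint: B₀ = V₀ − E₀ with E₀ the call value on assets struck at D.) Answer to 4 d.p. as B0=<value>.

B0=195.6910

d₁ = [ln(V₀/D) + (r + σ²/2)T] / (σ√T)
   = [ln(522.6397/298.5093) + (0.0078 + 0.5·0.4680²)·7.0908] / (0.4680·√7.0908)
   = [0.560091 + 0.831836] / 1.246216 = 1.116922
d₂ = d₁ − σ√T = 1.116922 − 1.246216 = -0.129294
N(d₁) = 0.867986,  N(d₂) = 0.448563,  e^(−rT) = 0.946193
E₀ = V₀·N(d₁) − D·e^(−rT)·N(d₂)
   = 522.6397·0.867986 − 298.5093·0.946193·0.448563 = 326.948695
B₀ = V₀ − E₀ = 522.6397 − 326.948695 = 195.691005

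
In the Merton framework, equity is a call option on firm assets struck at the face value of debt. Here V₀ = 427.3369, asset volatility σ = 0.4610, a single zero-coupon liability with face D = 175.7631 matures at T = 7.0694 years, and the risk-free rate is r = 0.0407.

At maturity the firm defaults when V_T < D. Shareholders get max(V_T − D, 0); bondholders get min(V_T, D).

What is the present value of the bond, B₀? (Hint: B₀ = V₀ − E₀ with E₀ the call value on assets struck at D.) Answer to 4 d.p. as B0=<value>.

d₁ = [ln(V₀/D) + (r + σ²/2)T] / (σ√T)
   = [ln(427.3369/175.7631) + (0.0407 + 0.5·0.4610²)·7.0694] / (0.4610·√7.0694)
   = [0.888436 + 1.038923] / 1.225723 = 1.572426
d₂ = d₁ − σ√T = 1.572426 − 1.225723 = 0.346703
N(d₁) = 0.942074,  N(d₂) = 0.635593,  e^(−rT) = 0.749968
E₀ = V₀·N(d₁) − D·e^(−rT)·N(d₂)
   = 427.3369·0.942074 − 175.7631·0.749968·0.635593 = 318.801254
B₀ = V₀ − E₀ = 427.3369 − 318.801254 = 108.535646

B0=108.5356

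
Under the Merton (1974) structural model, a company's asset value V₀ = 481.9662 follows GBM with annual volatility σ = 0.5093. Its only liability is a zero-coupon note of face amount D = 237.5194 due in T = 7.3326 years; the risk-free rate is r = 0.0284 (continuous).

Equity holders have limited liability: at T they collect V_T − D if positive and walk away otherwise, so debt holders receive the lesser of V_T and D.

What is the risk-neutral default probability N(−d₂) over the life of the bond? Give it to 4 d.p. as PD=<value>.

PD=0.5102

d₁ = [ln(V₀/D) + (r + σ²/2)T] / (σ√T)
   = [ln(481.9662/237.5194) + (0.0284 + 0.5·0.5093²)·7.3326] / (0.5093·√7.3326)
   = [0.707625 + 1.159235] / 1.379122 = 1.353658
d₂ = d₁ − σ√T = 1.353658 − 1.379122 = -0.025464
risk-neutral PD = N(−d₂) = N(0.025464) = 0.510158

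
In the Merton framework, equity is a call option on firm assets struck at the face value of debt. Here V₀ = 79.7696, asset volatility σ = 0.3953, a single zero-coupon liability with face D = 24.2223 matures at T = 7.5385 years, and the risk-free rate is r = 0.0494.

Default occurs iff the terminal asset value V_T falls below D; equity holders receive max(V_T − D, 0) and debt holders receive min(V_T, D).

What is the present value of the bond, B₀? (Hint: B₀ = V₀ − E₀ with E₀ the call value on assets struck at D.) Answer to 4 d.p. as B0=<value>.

B0=15.4977

d₁ = [ln(V₀/D) + (r + σ²/2)T] / (σ√T)
   = [ln(79.7696/24.2223) + (0.0494 + 0.5·0.3953²)·7.5385] / (0.3953·√7.5385)
   = [1.191869 + 0.961393] / 1.085349 = 1.983935
d₂ = d₁ − σ√T = 1.983935 − 1.085349 = 0.898587
N(d₁) = 0.976368,  N(d₂) = 0.815564,  e^(−rT) = 0.689077
E₀ = V₀·N(d₁) − D·e^(−rT)·N(d₂)
   = 79.7696·0.976368 − 24.2223·0.689077·0.815564 = 64.271922
B₀ = V₀ − E₀ = 79.7696 − 64.271922 = 15.497678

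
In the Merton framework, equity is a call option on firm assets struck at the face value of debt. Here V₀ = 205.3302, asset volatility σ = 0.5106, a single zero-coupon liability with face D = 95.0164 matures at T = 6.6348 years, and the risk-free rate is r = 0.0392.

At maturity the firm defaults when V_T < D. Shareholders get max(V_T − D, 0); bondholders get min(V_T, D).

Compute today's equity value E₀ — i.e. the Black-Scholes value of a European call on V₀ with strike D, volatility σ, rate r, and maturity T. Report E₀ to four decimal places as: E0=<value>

d₁ = [ln(V₀/D) + (r + σ²/2)T] / (σ√T)
   = [ln(205.3302/95.0164) + (0.0392 + 0.5·0.5106²)·6.6348] / (0.5106·√6.6348)
   = [0.770570 + 1.124971] / 1.315209 = 1.441247
d₂ = d₁ − σ√T = 1.441247 − 1.315209 = 0.126038
N(d₁) = 0.925243,  N(d₂) = 0.550149,  e^(−rT) = 0.770987
E₀ = V₀·N(d₁) − D·e^(−rT)·N(d₂)
   = 205.3302·0.925243 − 95.0164·0.770987·0.550149 = 149.678302

E0=149.6783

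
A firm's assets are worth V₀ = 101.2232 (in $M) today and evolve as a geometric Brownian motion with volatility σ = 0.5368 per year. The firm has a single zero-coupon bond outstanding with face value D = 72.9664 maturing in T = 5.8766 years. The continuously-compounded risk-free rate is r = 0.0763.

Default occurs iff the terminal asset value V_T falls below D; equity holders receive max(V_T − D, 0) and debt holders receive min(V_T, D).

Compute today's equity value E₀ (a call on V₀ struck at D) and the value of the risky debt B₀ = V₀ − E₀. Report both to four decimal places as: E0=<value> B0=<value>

E0=68.1820 B0=33.0412

d₁ = [ln(V₀/D) + (r + σ²/2)T] / (σ√T)
   = [ln(101.2232/72.9664) + (0.0763 + 0.5·0.5368²)·5.8766] / (0.5368·√5.8766)
   = [0.327329 + 1.295068] / 1.301294 = 1.246756
d₂ = d₁ − σ√T = 1.246756 − 1.301294 = -0.054538
N(d₁) = 0.893757,  N(d₂) = 0.478253,  e^(−rT) = 0.638659
E₀ = V₀·N(d₁) − D·e^(−rT)·N(d₂)
   = 101.2232·0.893757 − 72.9664·0.638659·0.478253 = 68.181989
B₀ = V₀ − E₀ = 101.2232 − 68.181989 = 33.041211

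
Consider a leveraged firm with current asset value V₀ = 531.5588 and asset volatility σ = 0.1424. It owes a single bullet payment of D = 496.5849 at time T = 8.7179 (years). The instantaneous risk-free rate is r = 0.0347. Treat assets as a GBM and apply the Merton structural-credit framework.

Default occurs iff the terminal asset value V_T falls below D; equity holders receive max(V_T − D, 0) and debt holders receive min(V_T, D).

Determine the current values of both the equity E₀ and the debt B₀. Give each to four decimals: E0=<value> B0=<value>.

d₁ = [ln(V₀/D) + (r + σ²/2)T] / (σ√T)
   = [ln(531.5588/496.5849) + (0.0347 + 0.5·0.1424²)·8.7179] / (0.1424·√8.7179)
   = [0.068059 + 0.390901] / 0.420452 = 1.091589
d₂ = d₁ − σ√T = 1.091589 − 0.420452 = 0.671137
N(d₁) = 0.862493,  N(d₂) = 0.748933,  e^(−rT) = 0.738960
E₀ = V₀·N(d₁) − D·e^(−rT)·N(d₂)
   = 531.5588·0.862493 − 496.5849·0.738960·0.748933 = 183.639768
B₀ = V₀ − E₀ = 531.5588 − 183.639768 = 347.919032

E0=183.6398 B0=347.9190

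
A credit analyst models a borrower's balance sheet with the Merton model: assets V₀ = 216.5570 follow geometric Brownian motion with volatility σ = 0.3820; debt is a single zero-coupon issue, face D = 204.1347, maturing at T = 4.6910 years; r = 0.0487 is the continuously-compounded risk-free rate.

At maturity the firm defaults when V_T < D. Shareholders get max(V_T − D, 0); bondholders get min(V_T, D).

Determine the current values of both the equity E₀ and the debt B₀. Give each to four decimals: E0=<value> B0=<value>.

d₁ = [ln(V₀/D) + (r + σ²/2)T] / (σ√T)
   = [ln(216.5570/204.1347) + (0.0487 + 0.5·0.3820²)·4.6910] / (0.3820·√4.6910)
   = [0.059074 + 0.570716] / 0.827363 = 0.761202
d₂ = d₁ − σ√T = 0.761202 − 0.827363 = -0.066161
N(d₁) = 0.776732,  N(d₂) = 0.473625,  e^(−rT) = 0.795765
E₀ = V₀·N(d₁) − D·e^(−rT)·N(d₂)
   = 216.5570·0.776732 − 204.1347·0.795765·0.473625 = 91.269574
B₀ = V₀ − E₀ = 216.5570 − 91.269574 = 125.287426

E0=91.2696 B0=125.2874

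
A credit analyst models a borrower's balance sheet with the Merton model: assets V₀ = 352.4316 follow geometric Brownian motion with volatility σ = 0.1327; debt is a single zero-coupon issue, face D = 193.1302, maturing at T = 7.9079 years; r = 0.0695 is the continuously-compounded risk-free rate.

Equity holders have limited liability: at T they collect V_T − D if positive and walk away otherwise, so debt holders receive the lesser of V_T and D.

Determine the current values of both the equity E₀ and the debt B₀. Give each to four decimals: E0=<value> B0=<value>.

d₁ = [ln(V₀/D) + (r + σ²/2)T] / (σ√T)
   = [ln(352.4316/193.1302) + (0.0695 + 0.5·0.1327²)·7.9079] / (0.1327·√7.9079)
   = [0.601492 + 0.619225] / 0.373166 = 3.271249
d₂ = d₁ − σ√T = 3.271249 − 0.373166 = 2.898083
N(d₁) = 0.999465,  N(d₂) = 0.998123,  e^(−rT) = 0.577181
E₀ = V₀·N(d₁) − D·e^(−rT)·N(d₂)
   = 352.4316·0.999465 − 193.1302·0.577181·0.998123 = 240.981061
B₀ = V₀ − E₀ = 352.4316 − 240.981061 = 111.450539

E0=240.9811 B0=111.4505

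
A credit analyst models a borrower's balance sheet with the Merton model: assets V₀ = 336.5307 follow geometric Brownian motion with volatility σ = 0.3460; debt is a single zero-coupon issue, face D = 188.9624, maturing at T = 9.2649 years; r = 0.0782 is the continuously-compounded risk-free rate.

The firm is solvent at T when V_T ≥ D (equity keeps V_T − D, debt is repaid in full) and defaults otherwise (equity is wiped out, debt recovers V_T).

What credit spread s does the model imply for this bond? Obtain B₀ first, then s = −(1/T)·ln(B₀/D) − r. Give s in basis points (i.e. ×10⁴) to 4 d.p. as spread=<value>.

spread=108.6308

d₁ = [ln(V₀/D) + (r + σ²/2)T] / (σ√T)
   = [ln(336.5307/188.9624) + (0.0782 + 0.5·0.3460²)·9.2649] / (0.3460·√9.2649)
   = [0.577141 + 1.279094] / 1.053165 = 1.762530
d₂ = d₁ − σ√T = 1.762530 − 1.053165 = 0.709365
N(d₁) = 0.961010,  N(d₂) = 0.760951,  e^(−rT) = 0.484559
E₀ = V₀·N(d₁) − D·e^(−rT)·N(d₂)
   = 336.5307·0.961010 − 188.9624·0.484559·0.760951 = 253.734059
B₀ = V₀ − E₀ = 336.5307 − 253.734059 = 82.796641
spread = −(1/T)·ln(B₀/D) − r = −(1/9.2649)·ln(82.796641/188.9624) − 0.0782 = 0.01086308
in basis points: 0.01086308 × 10⁴ = 108.6308 bp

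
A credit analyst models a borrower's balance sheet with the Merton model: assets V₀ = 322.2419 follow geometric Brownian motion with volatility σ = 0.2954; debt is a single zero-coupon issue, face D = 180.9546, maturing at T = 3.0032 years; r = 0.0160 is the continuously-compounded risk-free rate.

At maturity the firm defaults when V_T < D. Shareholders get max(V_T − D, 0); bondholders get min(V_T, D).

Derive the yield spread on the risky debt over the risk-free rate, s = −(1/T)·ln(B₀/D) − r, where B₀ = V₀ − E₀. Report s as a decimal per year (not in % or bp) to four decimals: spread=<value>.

d₁ = [ln(V₀/D) + (r + σ²/2)T] / (σ√T)
   = [ln(322.2419/180.9546) + (0.0160 + 0.5·0.2954²)·3.0032] / (0.2954·√3.0032)
   = [0.577056 + 0.179083] / 0.511921 = 1.477063
d₂ = d₁ − σ√T = 1.477063 − 0.511921 = 0.965142
N(d₁) = 0.930171,  N(d₂) = 0.832763,  e^(−rT) = 0.953085
E₀ = V₀·N(d₁) − D·e^(−rT)·N(d₂)
   = 322.2419·0.930171 − 180.9546·0.953085·0.832763 = 156.117342
B₀ = V₀ − E₀ = 322.2419 − 156.117342 = 166.124558
spread = −(1/T)·ln(B₀/D) − r = −(1/3.0032)·ln(166.124558/180.9546) − 0.0160 = 0.01247240

spread=0.0125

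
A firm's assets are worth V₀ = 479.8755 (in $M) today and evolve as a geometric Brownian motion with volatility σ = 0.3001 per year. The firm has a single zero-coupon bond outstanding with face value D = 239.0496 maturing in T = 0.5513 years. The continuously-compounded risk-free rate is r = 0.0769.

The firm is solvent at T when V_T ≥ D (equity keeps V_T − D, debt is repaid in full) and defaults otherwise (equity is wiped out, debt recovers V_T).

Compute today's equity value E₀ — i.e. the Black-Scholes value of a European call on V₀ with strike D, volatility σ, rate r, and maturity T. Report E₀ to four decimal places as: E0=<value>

d₁ = [ln(V₀/D) + (r + σ²/2)T] / (σ√T)
   = [ln(479.8755/239.0496) + (0.0769 + 0.5·0.3001²)·0.5513] / (0.3001·√0.5513)
   = [0.696856 + 0.067220] / 0.222823 = 3.429070
d₂ = d₁ − σ√T = 3.429070 − 0.222823 = 3.206247
N(d₁) = 0.999697,  N(d₂) = 0.999328,  e^(−rT) = 0.958491
E₀ = V₀·N(d₁) − D·e^(−rT)·N(d₂)
   = 479.8755·0.999697 − 239.0496·0.958491·0.999328 = 250.757323

E0=250.7573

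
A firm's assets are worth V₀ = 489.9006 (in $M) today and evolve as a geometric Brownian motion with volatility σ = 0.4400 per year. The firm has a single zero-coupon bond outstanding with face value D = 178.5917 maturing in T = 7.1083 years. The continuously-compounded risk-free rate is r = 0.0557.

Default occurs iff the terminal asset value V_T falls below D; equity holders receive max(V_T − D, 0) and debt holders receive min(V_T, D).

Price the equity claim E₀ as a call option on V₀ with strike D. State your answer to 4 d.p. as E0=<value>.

d₁ = [ln(V₀/D) + (r + σ²/2)T] / (σ√T)
   = [ln(489.9006/178.5917) + (0.0557 + 0.5·0.4400²)·7.1083] / (0.4400·√7.1083)
   = [1.009100 + 1.084016] / 1.173101 = 1.784258
d₂ = d₁ − σ√T = 1.784258 − 1.173101 = 0.611157
N(d₁) = 0.962809,  N(d₂) = 0.729452,  e^(−rT) = 0.673052
E₀ = V₀·N(d₁) − D·e^(−rT)·N(d₂)
   = 489.9006·0.962809 − 178.5917·0.673052·0.729452 = 383.999504

E0=383.9995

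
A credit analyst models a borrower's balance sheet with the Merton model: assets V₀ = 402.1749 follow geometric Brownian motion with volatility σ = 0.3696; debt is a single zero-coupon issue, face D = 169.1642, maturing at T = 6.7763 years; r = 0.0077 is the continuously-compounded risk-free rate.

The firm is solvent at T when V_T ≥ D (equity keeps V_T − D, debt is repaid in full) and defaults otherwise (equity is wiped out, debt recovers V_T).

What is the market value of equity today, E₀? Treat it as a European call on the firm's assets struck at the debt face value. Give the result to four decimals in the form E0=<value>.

E0=262.2722

d₁ = [ln(V₀/D) + (r + σ²/2)T] / (σ√T)
   = [ln(402.1749/169.1642) + (0.0077 + 0.5·0.3696²)·6.7763] / (0.3696·√6.7763)
   = [0.866017 + 0.515013] / 0.962118 = 1.435406
d₂ = d₁ − σ√T = 1.435406 − 0.962118 = 0.473289
N(d₁) = 0.924414,  N(d₂) = 0.681996,  e^(−rT) = 0.949160
E₀ = V₀·N(d₁) − D·e^(−rT)·N(d₂)
   = 402.1749·0.924414 − 169.1642·0.949160·0.681996 = 262.272216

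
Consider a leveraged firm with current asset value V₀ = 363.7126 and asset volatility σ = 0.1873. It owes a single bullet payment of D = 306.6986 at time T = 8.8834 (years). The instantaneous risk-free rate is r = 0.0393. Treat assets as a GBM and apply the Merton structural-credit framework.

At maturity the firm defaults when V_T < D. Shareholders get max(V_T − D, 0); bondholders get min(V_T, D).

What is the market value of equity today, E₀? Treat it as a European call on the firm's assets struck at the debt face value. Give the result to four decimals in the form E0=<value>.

E0=161.8991

d₁ = [ln(V₀/D) + (r + σ²/2)T] / (σ√T)
   = [ln(363.7126/306.6986) + (0.0393 + 0.5·0.1873²)·8.8834] / (0.1873·√8.8834)
   = [0.170498 + 0.504938] / 0.558248 = 1.209922
d₂ = d₁ − σ√T = 1.209922 − 0.558248 = 0.651673
N(d₁) = 0.886846,  N(d₂) = 0.742694,  e^(−rT) = 0.705310
E₀ = V₀·N(d₁) − D·e^(−rT)·N(d₂)
   = 363.7126·0.886846 − 306.6986·0.705310·0.742694 = 161.899065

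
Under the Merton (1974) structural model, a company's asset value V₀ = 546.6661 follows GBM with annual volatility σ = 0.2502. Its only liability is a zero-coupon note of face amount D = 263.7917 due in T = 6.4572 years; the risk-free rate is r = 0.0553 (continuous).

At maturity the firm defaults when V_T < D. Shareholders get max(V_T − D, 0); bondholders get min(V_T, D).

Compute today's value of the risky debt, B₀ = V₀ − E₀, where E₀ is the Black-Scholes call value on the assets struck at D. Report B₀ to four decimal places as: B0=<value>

B0=181.0896

d₁ = [ln(V₀/D) + (r + σ²/2)T] / (σ√T)
   = [ln(546.6661/263.7917) + (0.0553 + 0.5·0.2502²)·6.4572] / (0.2502·√6.4572)
   = [0.728678 + 0.559194] / 0.635784 = 2.025645
d₂ = d₁ − σ√T = 2.025645 − 0.635784 = 1.389861
N(d₁) = 0.978599,  N(d₂) = 0.917714,  e^(−rT) = 0.699714
E₀ = V₀·N(d₁) − D·e^(−rT)·N(d₂)
   = 546.6661·0.978599 − 263.7917·0.699714·0.917714 = 365.576460
B₀ = V₀ − E₀ = 546.6661 − 365.576460 = 181.089640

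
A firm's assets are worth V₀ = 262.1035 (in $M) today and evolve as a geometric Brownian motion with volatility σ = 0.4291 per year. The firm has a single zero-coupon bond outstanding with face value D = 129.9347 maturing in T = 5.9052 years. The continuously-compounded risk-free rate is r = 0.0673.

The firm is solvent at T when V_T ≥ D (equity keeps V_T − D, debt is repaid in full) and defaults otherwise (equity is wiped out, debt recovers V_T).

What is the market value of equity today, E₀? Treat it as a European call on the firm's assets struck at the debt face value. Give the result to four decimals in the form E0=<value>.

E0=185.6348

d₁ = [ln(V₀/D) + (r + σ²/2)T] / (σ√T)
   = [ln(262.1035/129.9347) + (0.0673 + 0.5·0.4291²)·5.9052] / (0.4291·√5.9052)
   = [0.701707 + 0.941073] / 1.042739 = 1.575446
d₂ = d₁ − σ√T = 1.575446 − 1.042739 = 0.532707
N(d₁) = 0.942423,  N(d₂) = 0.702882,  e^(−rT) = 0.672052
E₀ = V₀·N(d₁) − D·e^(−rT)·N(d₂)
   = 262.1035·0.942423 − 129.9347·0.672052·0.702882 = 185.634808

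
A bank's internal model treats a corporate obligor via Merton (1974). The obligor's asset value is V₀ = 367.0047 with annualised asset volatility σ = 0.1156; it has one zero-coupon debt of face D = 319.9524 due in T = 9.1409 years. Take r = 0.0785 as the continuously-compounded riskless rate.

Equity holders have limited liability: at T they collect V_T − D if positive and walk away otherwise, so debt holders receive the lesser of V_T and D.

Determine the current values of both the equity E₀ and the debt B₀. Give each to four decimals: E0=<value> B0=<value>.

E0=211.0825 B0=155.9222

d₁ = [ln(V₀/D) + (r + σ²/2)T] / (σ√T)
   = [ln(367.0047/319.9524) + (0.0785 + 0.5·0.1156²)·9.1409] / (0.1156·√9.1409)
   = [0.137202 + 0.778637] / 0.349504 = 2.620397
d₂ = d₁ − σ√T = 2.620397 − 0.349504 = 2.270893
N(d₁) = 0.995609,  N(d₂) = 0.988423,  e^(−rT) = 0.487941
E₀ = V₀·N(d₁) − D·e^(−rT)·N(d₂)
   = 367.0047·0.995609 − 319.9524·0.487941·0.988423 = 211.082466
B₀ = V₀ − E₀ = 367.0047 − 211.082466 = 155.922234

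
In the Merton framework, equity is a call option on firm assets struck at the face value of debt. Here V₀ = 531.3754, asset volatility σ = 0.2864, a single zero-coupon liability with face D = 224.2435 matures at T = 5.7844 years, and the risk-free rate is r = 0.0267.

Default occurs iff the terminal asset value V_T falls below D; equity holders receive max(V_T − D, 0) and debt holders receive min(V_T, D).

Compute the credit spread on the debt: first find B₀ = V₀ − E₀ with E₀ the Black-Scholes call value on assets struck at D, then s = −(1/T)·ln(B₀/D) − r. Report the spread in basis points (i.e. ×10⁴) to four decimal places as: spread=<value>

spread=59.6510

d₁ = [ln(V₀/D) + (r + σ²/2)T] / (σ√T)
   = [ln(531.3754/224.2435) + (0.0267 + 0.5·0.2864²)·5.7844] / (0.2864·√5.7844)
   = [0.862736 + 0.391676] / 0.688814 = 1.821118
d₂ = d₁ − σ√T = 1.821118 − 0.688814 = 1.132304
N(d₁) = 0.965706,  N(d₂) = 0.871247,  e^(−rT) = 0.856892
E₀ = V₀·N(d₁) − D·e^(−rT)·N(d₂)
   = 531.3754·0.965706 − 224.2435·0.856892·0.871247 = 345.740003
B₀ = V₀ − E₀ = 531.3754 − 345.740003 = 185.635397
spread = −(1/T)·ln(B₀/D) − r = −(1/5.7844)·ln(185.635397/224.2435) − 0.0267 = 0.00596510
in basis points: 0.00596510 × 10⁴ = 59.6510 bp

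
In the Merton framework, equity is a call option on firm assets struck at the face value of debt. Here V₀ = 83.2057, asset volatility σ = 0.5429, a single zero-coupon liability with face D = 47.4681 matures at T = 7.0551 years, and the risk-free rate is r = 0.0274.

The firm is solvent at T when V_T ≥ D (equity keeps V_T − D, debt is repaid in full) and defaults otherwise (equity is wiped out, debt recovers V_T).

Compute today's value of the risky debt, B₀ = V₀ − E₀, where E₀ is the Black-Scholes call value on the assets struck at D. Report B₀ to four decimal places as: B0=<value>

d₁ = [ln(V₀/D) + (r + σ²/2)T] / (σ√T)
   = [ln(83.2057/47.4681) + (0.0274 + 0.5·0.5429²)·7.0551] / (0.5429·√7.0551)
   = [0.561258 + 1.233021] / 1.442020 = 1.244281
d₂ = d₁ − σ√T = 1.244281 − 1.442020 = -0.197739
N(d₁) = 0.893302,  N(d₂) = 0.421625,  e^(−rT) = 0.824227
E₀ = V₀·N(d₁) − D·e^(−rT)·N(d₂)
   = 83.2057·0.893302 − 47.4681·0.824227·0.421625 = 57.831977
B₀ = V₀ − E₀ = 83.2057 − 57.831977 = 25.373723

B0=25.3737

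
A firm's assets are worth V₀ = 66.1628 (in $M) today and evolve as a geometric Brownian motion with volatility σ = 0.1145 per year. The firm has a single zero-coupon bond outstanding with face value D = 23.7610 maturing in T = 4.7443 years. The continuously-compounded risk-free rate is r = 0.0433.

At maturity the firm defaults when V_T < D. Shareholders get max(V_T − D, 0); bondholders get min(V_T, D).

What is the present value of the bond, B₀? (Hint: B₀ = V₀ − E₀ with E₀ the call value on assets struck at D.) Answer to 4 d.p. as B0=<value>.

B0=19.3485

d₁ = [ln(V₀/D) + (r + σ²/2)T] / (σ√T)
   = [ln(66.1628/23.7610) + (0.0433 + 0.5·0.1145²)·4.7443] / (0.1145·√4.7443)
   = [1.024073 + 0.236528] / 0.249397 = 5.054590
d₂ = d₁ − σ√T = 5.054590 − 0.249397 = 4.805192
N(d₁) = 1.000000,  N(d₂) = 0.999999,  e^(−rT) = 0.814299
E₀ = V₀·N(d₁) − D·e^(−rT)·N(d₂)
   = 66.1628·1.000000 − 23.7610·0.814299·0.999999 = 46.814252
B₀ = V₀ − E₀ = 66.1628 − 46.814252 = 19.348548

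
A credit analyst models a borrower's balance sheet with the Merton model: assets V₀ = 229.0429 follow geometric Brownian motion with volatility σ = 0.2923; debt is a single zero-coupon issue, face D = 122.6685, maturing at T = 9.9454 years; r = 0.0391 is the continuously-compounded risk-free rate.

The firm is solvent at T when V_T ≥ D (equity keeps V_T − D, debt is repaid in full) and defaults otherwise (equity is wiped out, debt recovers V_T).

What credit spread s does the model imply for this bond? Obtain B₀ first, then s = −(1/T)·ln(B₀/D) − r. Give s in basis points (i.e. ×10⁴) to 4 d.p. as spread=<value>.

d₁ = [ln(V₀/D) + (r + σ²/2)T] / (σ√T)
   = [ln(229.0429/122.6685) + (0.0391 + 0.5·0.2923²)·9.9454] / (0.2923·√9.9454)
   = [0.624424 + 0.813729] / 0.921807 = 1.560145
d₂ = d₁ − σ√T = 1.560145 − 0.921807 = 0.638339
N(d₁) = 0.940637,  N(d₂) = 0.738373,  e^(−rT) = 0.677826
E₀ = V₀·N(d₁) − D·e^(−rT)·N(d₂)
   = 229.0429·0.940637 − 122.6685·0.677826·0.738373 = 154.052119
B₀ = V₀ − E₀ = 229.0429 − 154.052119 = 74.990781
spread = −(1/T)·ln(B₀/D) − r = −(1/9.9454)·ln(74.990781/122.6685) − 0.0391 = 0.01038221
in basis points: 0.01038221 × 10⁴ = 103.8221 bp

spread=103.8221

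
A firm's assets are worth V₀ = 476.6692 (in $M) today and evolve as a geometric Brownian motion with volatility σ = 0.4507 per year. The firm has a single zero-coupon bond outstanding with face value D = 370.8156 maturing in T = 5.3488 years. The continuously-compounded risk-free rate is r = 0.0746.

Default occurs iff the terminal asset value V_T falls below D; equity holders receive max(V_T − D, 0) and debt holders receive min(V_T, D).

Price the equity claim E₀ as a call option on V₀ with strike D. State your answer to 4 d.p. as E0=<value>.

E0=281.9840

d₁ = [ln(V₀/D) + (r + σ²/2)T] / (σ√T)
   = [ln(476.6692/370.8156) + (0.0746 + 0.5·0.4507²)·5.3488] / (0.4507·√5.3488)
   = [0.251118 + 0.942273] / 1.042355 = 1.144898
d₂ = d₁ − σ√T = 1.144898 − 1.042355 = 0.102543
N(d₁) = 0.873874,  N(d₂) = 0.540837,  e^(−rT) = 0.670977
E₀ = V₀·N(d₁) − D·e^(−rT)·N(d₂)
   = 476.6692·0.873874 − 370.8156·0.670977·0.540837 = 281.983977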